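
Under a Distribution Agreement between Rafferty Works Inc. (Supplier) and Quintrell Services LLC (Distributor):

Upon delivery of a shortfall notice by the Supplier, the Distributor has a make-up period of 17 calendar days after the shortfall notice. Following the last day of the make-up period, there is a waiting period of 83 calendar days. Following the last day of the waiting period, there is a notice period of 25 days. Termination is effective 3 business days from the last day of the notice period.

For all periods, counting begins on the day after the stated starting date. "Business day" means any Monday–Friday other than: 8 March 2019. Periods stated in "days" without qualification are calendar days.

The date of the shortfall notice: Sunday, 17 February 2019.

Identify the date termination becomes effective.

26 June 2019

The last day of the make-up period: 17 February 2019 + 17 days = 6 March 2019.
The last day of the waiting period: 83 calendar days after 6 March 2019 is 28 May 2019.
The last day of the notice period: 25 calendar days after 28 May 2019 is 22 June 2019.
The date termination becomes effective: 3 business days after Saturday, 22 June 2019, skipping weekends — Jun 24, Jun 25, Jun 26 — lands on Wednesday, 26 June 2019.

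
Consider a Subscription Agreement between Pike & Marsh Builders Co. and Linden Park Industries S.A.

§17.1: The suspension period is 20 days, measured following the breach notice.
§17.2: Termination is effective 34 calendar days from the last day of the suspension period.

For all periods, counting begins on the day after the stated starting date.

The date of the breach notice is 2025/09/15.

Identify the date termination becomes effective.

2025/11/08

The last day of the suspension period: 2025/09/15 + 20 days = 2025/10/05.
The date termination becomes effective: 2025/10/05 + 34 days = 2025/11/08.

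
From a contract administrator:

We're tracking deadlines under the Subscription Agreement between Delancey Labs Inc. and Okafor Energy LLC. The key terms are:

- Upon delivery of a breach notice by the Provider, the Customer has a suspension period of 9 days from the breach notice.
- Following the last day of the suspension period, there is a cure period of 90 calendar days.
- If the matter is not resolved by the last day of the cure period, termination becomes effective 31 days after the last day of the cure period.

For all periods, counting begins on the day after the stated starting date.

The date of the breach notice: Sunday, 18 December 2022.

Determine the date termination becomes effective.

27 April 2023

Adding 9 calendar days to 18 December 2022 gives 27 December 2022, which is the last day of the suspension period.
Adding 90 calendar days to 27 December 2022 gives 27 March 2023, which is the last day of the cure period.
The date termination becomes effective: 31 calendar days after 27 March 2023 is 27 April 2023.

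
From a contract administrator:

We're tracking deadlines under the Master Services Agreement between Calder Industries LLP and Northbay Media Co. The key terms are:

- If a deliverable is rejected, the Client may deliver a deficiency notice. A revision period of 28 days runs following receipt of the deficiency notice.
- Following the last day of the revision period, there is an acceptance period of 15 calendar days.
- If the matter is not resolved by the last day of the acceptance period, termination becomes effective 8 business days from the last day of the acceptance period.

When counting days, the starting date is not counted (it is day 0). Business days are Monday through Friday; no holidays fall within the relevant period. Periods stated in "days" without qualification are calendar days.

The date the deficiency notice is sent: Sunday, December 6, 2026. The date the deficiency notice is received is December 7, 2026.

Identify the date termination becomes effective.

Adding 28 calendar days to December 7, 2026 gives January 4, 2027, which is the last day of the revision period.
The last day of the acceptance period: 15 calendar days after January 4, 2027 is January 19, 2027.
The date termination becomes effective: 8 business days after Tuesday, January 19, 2027, skipping weekends — Jan 20, Jan 21, Jan 22, Jan 25, Jan 26, Jan 27, Jan 28, Jan 29 — lands on Friday, January 29, 2027.

January 29, 2027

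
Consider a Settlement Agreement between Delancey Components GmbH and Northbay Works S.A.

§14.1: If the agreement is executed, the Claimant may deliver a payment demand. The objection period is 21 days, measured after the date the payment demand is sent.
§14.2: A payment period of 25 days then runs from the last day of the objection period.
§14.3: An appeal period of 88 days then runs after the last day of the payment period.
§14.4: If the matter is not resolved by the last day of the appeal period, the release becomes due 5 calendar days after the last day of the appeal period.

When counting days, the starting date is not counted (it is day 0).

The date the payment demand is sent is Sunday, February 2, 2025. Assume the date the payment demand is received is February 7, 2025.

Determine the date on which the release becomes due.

The last day of the objection period: 21 calendar days after February 2, 2025 is February 23, 2025.
Adding 25 calendar days to February 23, 2025 gives March 20, 2025, which is the last day of the payment period.
The last day of the appeal period: March 20, 2025 + 88 days = June 16, 2025.
The date on which the release becomes due: June 16, 2025 + 5 days = June 21, 2025.

June 21, 2025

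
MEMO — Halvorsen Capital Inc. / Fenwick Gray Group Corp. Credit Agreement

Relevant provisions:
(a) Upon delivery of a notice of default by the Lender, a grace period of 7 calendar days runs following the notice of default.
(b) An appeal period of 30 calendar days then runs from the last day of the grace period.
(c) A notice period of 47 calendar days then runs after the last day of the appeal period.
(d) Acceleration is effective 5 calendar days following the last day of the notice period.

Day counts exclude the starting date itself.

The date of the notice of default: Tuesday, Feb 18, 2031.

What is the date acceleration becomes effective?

May 18, 2031

The last day of the grace period: 7 calendar days after Feb 18, 2031 is Feb 25, 2031.
The last day of the appeal period: Feb 25, 2031 + 30 days = Mar 27, 2031.
The last day of the notice period: Mar 27, 2031 + 47 days = May 13, 2031.
The date acceleration becomes effective: 5 calendar days after May 13, 2031 is May 18, 2031.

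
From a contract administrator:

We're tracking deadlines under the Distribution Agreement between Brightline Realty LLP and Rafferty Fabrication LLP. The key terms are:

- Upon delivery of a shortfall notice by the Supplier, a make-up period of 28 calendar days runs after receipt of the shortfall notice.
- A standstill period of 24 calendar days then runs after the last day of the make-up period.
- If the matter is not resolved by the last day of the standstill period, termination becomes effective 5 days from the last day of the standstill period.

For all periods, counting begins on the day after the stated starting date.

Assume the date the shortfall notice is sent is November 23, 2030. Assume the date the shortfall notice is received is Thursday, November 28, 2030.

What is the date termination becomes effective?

January 24, 2031

Adding 28 calendar days to November 28, 2030 gives December 26, 2030, which is the last day of the make-up period.
The last day of the standstill period: December 26, 2030 + 24 days = January 19, 2031.
Adding 5 calendar days to January 19, 2031 gives January 24, 2031, which is the date termination becomes effective.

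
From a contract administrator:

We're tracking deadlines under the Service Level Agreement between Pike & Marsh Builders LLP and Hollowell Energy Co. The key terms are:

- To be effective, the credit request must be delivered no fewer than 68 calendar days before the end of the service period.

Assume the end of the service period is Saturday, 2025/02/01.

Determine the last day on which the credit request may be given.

2025/02/01 minus 68 days is 2024/11/25.

2024/11/25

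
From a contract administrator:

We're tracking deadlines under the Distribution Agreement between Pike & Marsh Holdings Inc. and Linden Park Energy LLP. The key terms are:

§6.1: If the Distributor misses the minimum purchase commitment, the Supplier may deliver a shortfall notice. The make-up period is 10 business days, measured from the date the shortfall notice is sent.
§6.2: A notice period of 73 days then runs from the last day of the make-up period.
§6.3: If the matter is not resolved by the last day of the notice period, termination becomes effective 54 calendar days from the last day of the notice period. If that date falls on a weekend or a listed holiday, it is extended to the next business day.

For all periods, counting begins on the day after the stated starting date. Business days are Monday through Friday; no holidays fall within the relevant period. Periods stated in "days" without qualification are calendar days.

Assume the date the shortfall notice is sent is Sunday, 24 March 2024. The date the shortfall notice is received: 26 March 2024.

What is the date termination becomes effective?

The last day of the make-up period: 10 business days after Sunday, 24 March 2024, skipping weekends — Mar 25, Mar 26, Mar 27, Mar 28, Mar 29, Apr 1, Apr 2, Apr 3, Apr 4, Apr 5 — lands on Friday, 5 April 2024.
The last day of the notice period: 73 calendar days after 5 April 2024 is 17 June 2024.
The date termination becomes effective: 17 June 2024 + 54 days = 10 August 2024. That falls on a Saturday, so it rolls to the next business day, Monday, 12 August 2024.

12 August 2024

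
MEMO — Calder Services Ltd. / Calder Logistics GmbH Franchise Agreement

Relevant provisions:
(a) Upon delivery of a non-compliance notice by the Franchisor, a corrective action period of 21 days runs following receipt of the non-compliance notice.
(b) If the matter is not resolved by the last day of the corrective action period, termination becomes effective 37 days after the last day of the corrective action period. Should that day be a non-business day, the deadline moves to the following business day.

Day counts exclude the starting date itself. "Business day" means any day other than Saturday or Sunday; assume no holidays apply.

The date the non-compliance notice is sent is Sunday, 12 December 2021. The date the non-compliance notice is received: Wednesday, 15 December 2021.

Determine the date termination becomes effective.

11 February 2022

The last day of the corrective action period: 21 calendar days after 15 December 2021 is 5 January 2022.
The date termination becomes effective: 5 January 2022 + 37 days = 11 February 2022. 11 February 2022 is a Friday, so no roll-forward applies.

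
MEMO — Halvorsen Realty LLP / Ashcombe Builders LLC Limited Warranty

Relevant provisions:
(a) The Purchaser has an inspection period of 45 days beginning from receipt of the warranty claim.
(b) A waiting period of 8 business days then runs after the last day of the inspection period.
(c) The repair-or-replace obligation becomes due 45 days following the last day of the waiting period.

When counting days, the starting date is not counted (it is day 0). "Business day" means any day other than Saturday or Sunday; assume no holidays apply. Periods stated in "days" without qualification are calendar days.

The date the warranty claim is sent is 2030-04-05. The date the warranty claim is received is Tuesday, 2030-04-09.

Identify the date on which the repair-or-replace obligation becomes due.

2030-07-20

The last day of the inspection period: 2030-04-09 + 45 days = 2030-05-24.
The last day of the waiting period: 8 business days after Friday, 2030-05-24, skipping weekends — May 27, May 28, May 29, May 30, May 31, Jun 3, Jun 4, Jun 5 — lands on Wednesday, 2030-06-05.
The date on which the repair-or-replace obligation becomes due: 2030-06-05 + 45 days = 2030-07-20.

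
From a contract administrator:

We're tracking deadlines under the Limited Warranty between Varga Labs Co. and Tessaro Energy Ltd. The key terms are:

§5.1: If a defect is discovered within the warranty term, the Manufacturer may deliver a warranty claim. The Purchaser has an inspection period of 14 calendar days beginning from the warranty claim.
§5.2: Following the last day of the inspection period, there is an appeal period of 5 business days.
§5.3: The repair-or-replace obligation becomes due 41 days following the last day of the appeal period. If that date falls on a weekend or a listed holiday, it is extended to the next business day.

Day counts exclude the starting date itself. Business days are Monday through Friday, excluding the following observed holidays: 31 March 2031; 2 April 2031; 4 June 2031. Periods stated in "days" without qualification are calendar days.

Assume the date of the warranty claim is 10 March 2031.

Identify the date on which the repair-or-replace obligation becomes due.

Adding 14 calendar days to 10 March 2031 gives 24 March 2031, which is the last day of the inspection period.
The last day of the appeal period: 5 business days after Monday, 24 March 2031, skipping weekends and the listed holiday on Mar 31 — Mar 25, Mar 26, Mar 27, Mar 28, Apr 1 — lands on Tuesday, 1 April 2031.
Adding 41 calendar days to 1 April 2031 gives 12 May 2031, which is the date on which the repair-or-replace obligation becomes due. 12 May 2031 is a Monday and is not a listed holiday, so no roll-forward applies.

12 May 2031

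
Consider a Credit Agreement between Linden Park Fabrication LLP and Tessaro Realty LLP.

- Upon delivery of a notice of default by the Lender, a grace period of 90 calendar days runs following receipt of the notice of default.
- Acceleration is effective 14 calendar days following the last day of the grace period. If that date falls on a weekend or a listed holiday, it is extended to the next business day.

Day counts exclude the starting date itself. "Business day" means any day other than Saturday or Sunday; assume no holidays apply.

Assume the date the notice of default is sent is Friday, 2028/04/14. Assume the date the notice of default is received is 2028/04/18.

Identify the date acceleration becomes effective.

Adding 90 calendar days to 2028/04/18 gives 2028/07/17, which is the last day of the grace period.
Adding 14 calendar days to 2028/07/17 gives 2028/07/31, which is the date acceleration becomes effective. 2028/07/31 is a Monday, so no roll-forward applies.

2028/07/31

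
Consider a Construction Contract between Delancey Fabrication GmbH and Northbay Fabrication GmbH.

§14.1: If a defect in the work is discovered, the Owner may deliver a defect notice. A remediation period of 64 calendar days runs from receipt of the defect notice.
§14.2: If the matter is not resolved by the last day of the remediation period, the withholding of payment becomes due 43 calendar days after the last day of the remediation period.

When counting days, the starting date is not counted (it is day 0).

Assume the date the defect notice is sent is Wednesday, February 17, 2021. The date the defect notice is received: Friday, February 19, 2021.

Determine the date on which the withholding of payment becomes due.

The last day of the remediation period: 64 calendar days after February 19, 2021 is April 24, 2021.
The date on which the withholding of payment becomes due: April 24, 2021 + 43 days = June 6, 2021.

June 6, 2021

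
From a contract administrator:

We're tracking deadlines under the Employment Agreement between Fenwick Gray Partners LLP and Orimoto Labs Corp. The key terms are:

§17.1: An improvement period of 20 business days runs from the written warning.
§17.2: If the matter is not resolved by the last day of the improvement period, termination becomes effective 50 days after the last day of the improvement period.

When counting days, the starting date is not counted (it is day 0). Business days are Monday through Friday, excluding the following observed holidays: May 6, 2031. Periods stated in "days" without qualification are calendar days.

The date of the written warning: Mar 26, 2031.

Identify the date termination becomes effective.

From Wednesday, Mar 26, 2031, 20 business days (Mar 27, Mar 28, Mar 31, Apr 1, …, Apr 21, Apr 22, Apr 23, skipping weekends) brings us to Wednesday, Apr 23, 2031, which is the last day of the improvement period.
The date termination becomes effective: 50 calendar days after Apr 23, 2031 is Jun 12, 2031.

Jun 12, 2031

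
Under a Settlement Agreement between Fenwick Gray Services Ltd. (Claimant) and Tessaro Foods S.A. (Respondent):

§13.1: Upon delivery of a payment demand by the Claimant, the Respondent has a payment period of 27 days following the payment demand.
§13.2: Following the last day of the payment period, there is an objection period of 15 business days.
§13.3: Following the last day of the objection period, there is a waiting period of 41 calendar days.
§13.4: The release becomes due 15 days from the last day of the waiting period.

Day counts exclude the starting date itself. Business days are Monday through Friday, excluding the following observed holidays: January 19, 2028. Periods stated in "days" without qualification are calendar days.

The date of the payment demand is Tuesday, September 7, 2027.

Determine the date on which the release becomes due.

December 20, 2027

The last day of the payment period: September 7, 2027 + 27 days = October 4, 2027.
From Monday, October 4, 2027, 15 business days (Oct 5, Oct 6, Oct 7, Oct 8, …, Oct 21, Oct 22, Oct 25, skipping weekends) brings us to Monday, October 25, 2027, which is the last day of the objection period.
Adding 41 calendar days to October 25, 2027 gives December 5, 2027, which is the last day of the waiting period.
The date on which the release becomes due: December 5, 2027 + 15 days = December 20, 2027.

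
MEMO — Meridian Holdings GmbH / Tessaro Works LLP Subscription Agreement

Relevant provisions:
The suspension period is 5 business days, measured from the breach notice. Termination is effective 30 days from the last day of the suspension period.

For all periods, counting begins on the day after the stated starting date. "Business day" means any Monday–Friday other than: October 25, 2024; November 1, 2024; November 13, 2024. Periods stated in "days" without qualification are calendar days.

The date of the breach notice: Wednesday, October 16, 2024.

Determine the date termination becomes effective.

The last day of the suspension period: 5 business days after Wednesday, October 16, 2024, skipping weekends — Oct 17, Oct 18, Oct 21, Oct 22, Oct 23 — lands on Wednesday, October 23, 2024.
The date termination becomes effective: October 23, 2024 + 30 days = November 22, 2024.

November 22, 2024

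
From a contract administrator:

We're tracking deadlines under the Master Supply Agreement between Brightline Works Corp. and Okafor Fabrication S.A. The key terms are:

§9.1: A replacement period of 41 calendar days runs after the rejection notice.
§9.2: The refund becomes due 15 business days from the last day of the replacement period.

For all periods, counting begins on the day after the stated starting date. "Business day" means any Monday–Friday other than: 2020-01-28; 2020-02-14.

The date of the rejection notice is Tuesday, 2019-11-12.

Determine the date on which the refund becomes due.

The last day of the replacement period: 41 calendar days after 2019-11-12 is 2019-12-23.
From Monday, 2019-12-23, 15 business days (Dec 24, Dec 25, Dec 26, Dec 27, …, Jan 9, Jan 10, Jan 13, skipping weekends) brings us to Monday, 2020-01-13, which is the date on which the refund becomes due.

2020-01-13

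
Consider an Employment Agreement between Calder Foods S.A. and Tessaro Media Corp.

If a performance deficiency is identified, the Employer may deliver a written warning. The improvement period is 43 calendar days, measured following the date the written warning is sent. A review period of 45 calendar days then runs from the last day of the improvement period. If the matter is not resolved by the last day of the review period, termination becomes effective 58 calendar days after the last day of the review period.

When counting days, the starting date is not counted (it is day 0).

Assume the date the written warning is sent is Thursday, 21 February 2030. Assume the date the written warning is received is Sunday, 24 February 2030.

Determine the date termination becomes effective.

Adding 43 calendar days to 21 February 2030 gives 5 April 2030, which is the last day of the improvement period.
Adding 45 calendar days to 5 April 2030 gives 20 May 2030, which is the last day of the review period.
Adding 58 calendar days to 20 May 2030 gives 17 July 2030, which is the date termination becomes effective.

17 July 2030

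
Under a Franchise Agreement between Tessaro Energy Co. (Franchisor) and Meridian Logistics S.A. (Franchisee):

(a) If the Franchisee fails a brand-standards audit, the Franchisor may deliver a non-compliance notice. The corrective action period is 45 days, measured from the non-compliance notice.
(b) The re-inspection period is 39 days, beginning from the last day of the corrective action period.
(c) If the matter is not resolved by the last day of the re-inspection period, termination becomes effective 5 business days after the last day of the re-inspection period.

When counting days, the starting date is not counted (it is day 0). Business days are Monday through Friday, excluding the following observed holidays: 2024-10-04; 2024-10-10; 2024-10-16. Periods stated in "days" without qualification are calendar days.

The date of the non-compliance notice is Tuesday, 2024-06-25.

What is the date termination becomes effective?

The last day of the corrective action period: 2024-06-25 + 45 days = 2024-08-09.
The last day of the re-inspection period: 2024-08-09 + 39 days = 2024-09-17.
The date termination becomes effective: 5 business days after Tuesday, 2024-09-17, skipping weekends — Sep 18, Sep 19, Sep 20, Sep 23, Sep 24 — lands on Tuesday, 2024-09-24.

2024-09-24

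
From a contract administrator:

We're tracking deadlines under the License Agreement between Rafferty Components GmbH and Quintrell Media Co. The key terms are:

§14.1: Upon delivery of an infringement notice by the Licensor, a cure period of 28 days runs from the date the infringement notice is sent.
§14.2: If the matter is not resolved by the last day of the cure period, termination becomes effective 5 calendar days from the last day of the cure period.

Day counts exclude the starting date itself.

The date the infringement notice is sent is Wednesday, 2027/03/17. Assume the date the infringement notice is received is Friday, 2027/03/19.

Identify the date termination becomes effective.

The last day of the cure period: 2027/03/17 + 28 days = 2027/04/14.
The date termination becomes effective: 2027/04/14 + 5 days = 2027/04/19.

2027/04/19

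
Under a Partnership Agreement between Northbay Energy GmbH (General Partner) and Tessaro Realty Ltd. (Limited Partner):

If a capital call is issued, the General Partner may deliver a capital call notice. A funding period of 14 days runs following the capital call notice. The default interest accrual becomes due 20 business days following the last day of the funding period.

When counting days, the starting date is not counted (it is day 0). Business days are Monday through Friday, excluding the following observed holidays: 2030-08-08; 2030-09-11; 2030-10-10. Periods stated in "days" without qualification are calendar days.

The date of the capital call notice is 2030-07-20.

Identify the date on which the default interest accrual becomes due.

2030-09-02

Adding 14 calendar days to 2030-07-20 gives 2030-08-03, which is the last day of the funding period.
The date on which the default interest accrual becomes due: 20 business days after Saturday, 2030-08-03, skipping weekends and the listed holiday on Aug 8 — Aug 5, Aug 6, Aug 7, Aug 9, …, Aug 29, Aug 30, Sep 2 — lands on Monday, 2030-09-02.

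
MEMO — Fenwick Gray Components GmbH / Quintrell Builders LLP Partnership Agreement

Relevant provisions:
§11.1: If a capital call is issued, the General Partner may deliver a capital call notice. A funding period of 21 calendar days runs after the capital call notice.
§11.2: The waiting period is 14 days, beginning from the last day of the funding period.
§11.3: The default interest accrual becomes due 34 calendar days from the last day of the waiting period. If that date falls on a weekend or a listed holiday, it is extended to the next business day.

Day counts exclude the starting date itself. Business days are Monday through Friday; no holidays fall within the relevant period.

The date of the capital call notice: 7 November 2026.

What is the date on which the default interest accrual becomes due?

The last day of the funding period: 7 November 2026 + 21 days = 28 November 2026.
The last day of the waiting period: 28 November 2026 + 14 days = 12 December 2026.
Adding 34 calendar days to 12 December 2026 gives 15 January 2027, which is the date on which the default interest accrual becomes due. 15 January 2027 is a Friday, so no roll-forward applies.

15 January 2027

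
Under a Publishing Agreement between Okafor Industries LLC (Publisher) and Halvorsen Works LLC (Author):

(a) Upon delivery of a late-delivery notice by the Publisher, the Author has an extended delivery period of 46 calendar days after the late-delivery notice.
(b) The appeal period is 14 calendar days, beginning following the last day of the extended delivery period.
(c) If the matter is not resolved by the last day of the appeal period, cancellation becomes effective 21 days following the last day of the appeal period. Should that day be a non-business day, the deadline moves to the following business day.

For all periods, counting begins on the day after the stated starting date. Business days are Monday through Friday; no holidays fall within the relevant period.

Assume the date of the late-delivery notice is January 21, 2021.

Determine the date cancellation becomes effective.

April 12, 2021

The last day of the extended delivery period: January 21, 2021 + 46 days = March 8, 2021.
The last day of the appeal period: March 8, 2021 + 14 days = March 22, 2021.
Adding 21 calendar days to March 22, 2021 gives April 12, 2021, which is the date cancellation becomes effective. April 12, 2021 is a Monday, so no roll-forward applies.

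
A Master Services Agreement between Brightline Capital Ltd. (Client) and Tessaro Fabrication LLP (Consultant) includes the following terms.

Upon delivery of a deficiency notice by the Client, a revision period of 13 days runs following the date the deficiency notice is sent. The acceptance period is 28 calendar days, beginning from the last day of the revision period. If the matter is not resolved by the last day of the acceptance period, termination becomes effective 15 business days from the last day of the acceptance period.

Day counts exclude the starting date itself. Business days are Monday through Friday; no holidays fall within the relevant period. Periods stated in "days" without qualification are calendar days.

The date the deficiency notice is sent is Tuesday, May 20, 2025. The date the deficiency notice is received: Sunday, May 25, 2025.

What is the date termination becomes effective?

July 21, 2025

The last day of the revision period: 13 calendar days after May 20, 2025 is June 2, 2025.
The last day of the acceptance period: June 2, 2025 + 28 days = June 30, 2025.
From Monday, June 30, 2025, 15 business days (Jul 1, Jul 2, Jul 3, Jul 4, …, Jul 17, Jul 18, Jul 21, skipping weekends) brings us to Monday, July 21, 2025, which is the date termination becomes effective.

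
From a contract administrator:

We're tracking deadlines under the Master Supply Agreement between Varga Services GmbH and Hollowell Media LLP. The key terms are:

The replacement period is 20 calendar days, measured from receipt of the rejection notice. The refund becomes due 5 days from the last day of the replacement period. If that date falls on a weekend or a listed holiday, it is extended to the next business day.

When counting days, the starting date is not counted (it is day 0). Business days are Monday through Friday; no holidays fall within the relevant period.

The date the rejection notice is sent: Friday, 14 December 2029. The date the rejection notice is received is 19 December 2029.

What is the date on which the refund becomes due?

The last day of the replacement period: 20 calendar days after 19 December 2029 is 8 January 2030.
The date on which the refund becomes due: 5 calendar days after 8 January 2030 is 13 January 2030. That falls on a Sunday, so it rolls to the next business day, Monday, 14 January 2030.

14 January 2030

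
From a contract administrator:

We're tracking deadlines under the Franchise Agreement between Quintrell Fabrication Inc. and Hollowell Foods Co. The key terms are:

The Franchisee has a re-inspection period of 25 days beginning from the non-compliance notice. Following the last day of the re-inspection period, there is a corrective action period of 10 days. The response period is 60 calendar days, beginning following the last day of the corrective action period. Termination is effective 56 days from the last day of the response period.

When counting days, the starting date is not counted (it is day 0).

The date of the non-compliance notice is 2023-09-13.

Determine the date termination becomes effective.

The last day of the re-inspection period: 25 calendar days after 2023-09-13 is 2023-10-08.
The last day of the corrective action period: 2023-10-08 + 10 days = 2023-10-18.
The last day of the response period: 2023-10-18 + 60 days = 2023-12-17.
The date termination becomes effective: 56 calendar days after 2023-12-17 is 2024-02-11.

2024-02-11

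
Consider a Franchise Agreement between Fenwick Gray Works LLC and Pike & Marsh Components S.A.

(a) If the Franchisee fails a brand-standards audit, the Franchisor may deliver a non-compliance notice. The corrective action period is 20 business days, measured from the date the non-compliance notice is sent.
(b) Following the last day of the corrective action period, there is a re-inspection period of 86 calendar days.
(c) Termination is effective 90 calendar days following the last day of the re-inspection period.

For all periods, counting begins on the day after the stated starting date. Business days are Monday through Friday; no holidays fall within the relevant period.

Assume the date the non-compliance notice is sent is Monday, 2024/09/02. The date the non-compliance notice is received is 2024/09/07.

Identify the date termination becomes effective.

From Monday, 2024/09/02, 20 business days (Sep 3, Sep 4, Sep 5, Sep 6, …, Sep 26, Sep 27, Sep 30, skipping weekends) brings us to Monday, 2024/09/30, which is the last day of the corrective action period.
The last day of the re-inspection period: 2024/09/30 + 86 days = 2024/12/25.
Adding 90 calendar days to 2024/12/25 gives 2025/03/25, which is the date termination becomes effective.

2025/03/25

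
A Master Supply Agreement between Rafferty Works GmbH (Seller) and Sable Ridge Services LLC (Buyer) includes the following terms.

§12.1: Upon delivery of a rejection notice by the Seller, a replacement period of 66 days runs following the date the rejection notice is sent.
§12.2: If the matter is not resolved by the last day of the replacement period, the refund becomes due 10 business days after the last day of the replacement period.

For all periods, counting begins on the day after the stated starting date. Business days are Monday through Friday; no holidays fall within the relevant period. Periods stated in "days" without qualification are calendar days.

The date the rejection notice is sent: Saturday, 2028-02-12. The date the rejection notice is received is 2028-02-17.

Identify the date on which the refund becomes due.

2028-05-02

Adding 66 calendar days to 2028-02-12 gives 2028-04-18, which is the last day of the replacement period.
The date on which the refund becomes due: counting 10 business days from Tuesday, 2028-04-18 (Apr 19, Apr 20, Apr 21, Apr 24, Apr 25, Apr 26, Apr 27, Apr 28, May 1, May 2, skipping weekends) reaches Tuesday, 2028-05-02.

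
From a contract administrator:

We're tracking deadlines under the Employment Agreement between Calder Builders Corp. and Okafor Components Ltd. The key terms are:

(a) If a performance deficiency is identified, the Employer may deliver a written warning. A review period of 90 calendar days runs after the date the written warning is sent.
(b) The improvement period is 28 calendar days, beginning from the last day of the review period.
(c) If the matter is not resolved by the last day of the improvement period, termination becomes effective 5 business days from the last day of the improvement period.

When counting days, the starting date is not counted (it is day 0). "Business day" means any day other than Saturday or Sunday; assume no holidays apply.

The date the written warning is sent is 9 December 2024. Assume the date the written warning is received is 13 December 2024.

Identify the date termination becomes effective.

The last day of the review period: 9 December 2024 + 90 days = 9 March 2025.
The last day of the improvement period: 9 March 2025 + 28 days = 6 April 2025.
The date termination becomes effective: counting 5 business days from Sunday, 6 April 2025 (Apr 7, Apr 8, Apr 9, Apr 10, Apr 11, skipping weekends) reaches Friday, 11 April 2025.

11 April 2025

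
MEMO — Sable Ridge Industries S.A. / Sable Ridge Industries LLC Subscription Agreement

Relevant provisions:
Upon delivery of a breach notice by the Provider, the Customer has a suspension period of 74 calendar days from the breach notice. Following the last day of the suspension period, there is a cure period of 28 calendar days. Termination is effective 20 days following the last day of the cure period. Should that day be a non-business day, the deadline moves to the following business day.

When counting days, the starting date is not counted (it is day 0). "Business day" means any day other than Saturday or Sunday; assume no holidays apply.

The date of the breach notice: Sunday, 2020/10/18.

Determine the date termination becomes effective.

Adding 74 calendar days to 2020/10/18 gives 2020/12/31, which is the last day of the suspension period.
The last day of the cure period: 2020/12/31 + 28 days = 2021/01/28.
The date termination becomes effective: 20 calendar days after 2021/01/28 is 2021/02/17. 2021/02/17 is a Wednesday, so no roll-forward applies.

2021/02/17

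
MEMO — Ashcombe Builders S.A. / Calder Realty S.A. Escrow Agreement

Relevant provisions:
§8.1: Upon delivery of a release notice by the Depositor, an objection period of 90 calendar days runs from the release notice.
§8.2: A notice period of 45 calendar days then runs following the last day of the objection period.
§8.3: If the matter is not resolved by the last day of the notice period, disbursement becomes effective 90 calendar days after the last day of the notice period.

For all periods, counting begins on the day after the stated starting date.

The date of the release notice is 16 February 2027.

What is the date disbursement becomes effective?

The last day of the objection period: 90 calendar days after 16 February 2027 is 17 May 2027.
Adding 45 calendar days to 17 May 2027 gives 1 July 2027, which is the last day of the notice period.
Adding 90 calendar days to 1 July 2027 gives 29 September 2027, which is the date disbursement becomes effective.

29 September 2027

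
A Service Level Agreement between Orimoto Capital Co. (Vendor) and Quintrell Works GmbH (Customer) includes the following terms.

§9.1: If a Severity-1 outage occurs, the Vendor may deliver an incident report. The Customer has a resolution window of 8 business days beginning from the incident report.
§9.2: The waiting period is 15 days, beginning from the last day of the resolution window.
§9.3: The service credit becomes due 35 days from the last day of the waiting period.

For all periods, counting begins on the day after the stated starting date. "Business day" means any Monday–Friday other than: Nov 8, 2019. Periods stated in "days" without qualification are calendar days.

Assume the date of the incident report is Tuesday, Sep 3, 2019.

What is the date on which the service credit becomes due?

Nov 2, 2019

The last day of the resolution window: counting 8 business days from Tuesday, Sep 3, 2019 (Sep 4, Sep 5, Sep 6, Sep 9, Sep 10, Sep 11, Sep 12, Sep 13, skipping weekends) reaches Friday, Sep 13, 2019.
The last day of the waiting period: Sep 13, 2019 + 15 days = Sep 28, 2019.
The date on which the service credit becomes due: 35 calendar days after Sep 28, 2019 is Nov 2, 2019.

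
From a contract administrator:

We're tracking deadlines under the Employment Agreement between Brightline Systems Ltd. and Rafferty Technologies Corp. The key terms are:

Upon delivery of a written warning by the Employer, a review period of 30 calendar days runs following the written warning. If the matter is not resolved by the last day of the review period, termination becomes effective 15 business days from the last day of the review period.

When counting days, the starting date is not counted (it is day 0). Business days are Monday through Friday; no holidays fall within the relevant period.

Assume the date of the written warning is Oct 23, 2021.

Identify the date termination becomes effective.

Dec 13, 2021

The last day of the review period: Oct 23, 2021 + 30 days = Nov 22, 2021.
The date termination becomes effective: 15 business days after Monday, Nov 22, 2021, skipping weekends — Nov 23, Nov 24, Nov 25, Nov 26, …, Dec 9, Dec 10, Dec 13 — lands on Monday, Dec 13, 2021.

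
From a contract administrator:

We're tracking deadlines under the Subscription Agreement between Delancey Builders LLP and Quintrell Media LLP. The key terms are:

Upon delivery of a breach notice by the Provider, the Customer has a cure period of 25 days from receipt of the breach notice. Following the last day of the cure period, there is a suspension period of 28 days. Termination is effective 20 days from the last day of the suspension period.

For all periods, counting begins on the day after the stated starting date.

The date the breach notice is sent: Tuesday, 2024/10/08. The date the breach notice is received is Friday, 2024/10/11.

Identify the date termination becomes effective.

2024/12/23

The last day of the cure period: 25 calendar days after 2024/10/11 is 2024/11/05.
The last day of the suspension period: 2024/11/05 + 28 days = 2024/12/03.
Adding 20 calendar days to 2024/12/03 gives 2024/12/23, which is the date termination becomes effective.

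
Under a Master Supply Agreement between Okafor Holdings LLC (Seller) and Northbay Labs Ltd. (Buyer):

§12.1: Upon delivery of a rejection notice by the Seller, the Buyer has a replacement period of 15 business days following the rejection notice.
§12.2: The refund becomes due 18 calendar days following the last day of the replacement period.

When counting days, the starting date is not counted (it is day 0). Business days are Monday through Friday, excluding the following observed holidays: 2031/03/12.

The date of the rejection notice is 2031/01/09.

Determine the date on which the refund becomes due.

2031/02/17

The last day of the replacement period: counting 15 business days from Thursday, 2031/01/09 (Jan 10, Jan 13, Jan 14, Jan 15, …, Jan 28, Jan 29, Jan 30, skipping weekends) reaches Thursday, 2031/01/30.
The date on which the refund becomes due: 2031/01/30 + 18 days = 2031/02/17.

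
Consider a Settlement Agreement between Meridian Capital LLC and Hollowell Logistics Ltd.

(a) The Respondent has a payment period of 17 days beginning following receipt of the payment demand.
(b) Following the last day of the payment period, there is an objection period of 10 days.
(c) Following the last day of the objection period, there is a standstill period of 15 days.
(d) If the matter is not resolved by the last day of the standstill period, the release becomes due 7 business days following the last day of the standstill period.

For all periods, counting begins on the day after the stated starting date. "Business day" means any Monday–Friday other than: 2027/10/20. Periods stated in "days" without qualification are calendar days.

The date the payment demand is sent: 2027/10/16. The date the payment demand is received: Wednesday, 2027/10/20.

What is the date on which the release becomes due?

The last day of the payment period: 2027/10/20 + 17 days = 2027/11/06.
The last day of the objection period: 10 calendar days after 2027/11/06 is 2027/11/16.
The last day of the standstill period: 2027/11/16 + 15 days = 2027/12/01.
The date on which the release becomes due: 7 business days after Wednesday, 2027/12/01, skipping weekends — Dec 2, Dec 3, Dec 6, Dec 7, Dec 8, Dec 9, Dec 10 — lands on Friday, 2027/12/10.

2027/12/10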